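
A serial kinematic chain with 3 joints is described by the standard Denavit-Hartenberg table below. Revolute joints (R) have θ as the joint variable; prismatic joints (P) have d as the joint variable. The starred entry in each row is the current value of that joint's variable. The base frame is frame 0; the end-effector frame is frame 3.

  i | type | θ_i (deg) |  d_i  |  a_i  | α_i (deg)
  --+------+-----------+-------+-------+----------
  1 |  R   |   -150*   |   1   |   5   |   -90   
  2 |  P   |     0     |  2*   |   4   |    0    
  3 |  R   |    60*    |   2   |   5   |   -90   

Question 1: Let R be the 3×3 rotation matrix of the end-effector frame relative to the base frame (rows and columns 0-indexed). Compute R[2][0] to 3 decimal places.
-0.866

End-effector x-axis (col 0 of R) = (-0.4330,-0.2500,-0.8660)
R[2][0] = -0.8660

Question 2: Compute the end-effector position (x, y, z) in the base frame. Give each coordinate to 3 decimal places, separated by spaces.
after link 1: o_1 = (-4.3301, -2.5000, 1.0000)
after link 2: o_2 = (-6.7942, -6.2321, 1.0000)
after link 3: o_3 = (-7.9593, -9.2141, -3.3301)

-7.959 -9.214 -3.330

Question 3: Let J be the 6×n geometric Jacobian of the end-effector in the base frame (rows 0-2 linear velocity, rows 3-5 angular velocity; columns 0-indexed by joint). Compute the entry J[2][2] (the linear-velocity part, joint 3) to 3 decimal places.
-2.500

axis z_2 = (0.5000,-0.8660,0.0000); lever o_n−o_2 = (-1.1651,-2.9821,-4.3301)
cross product → J_v[:, 2] = (3.7500,2.1651,-2.5000)
J_ω[:, 2] = z_2
entry J[2][2] = -2.5000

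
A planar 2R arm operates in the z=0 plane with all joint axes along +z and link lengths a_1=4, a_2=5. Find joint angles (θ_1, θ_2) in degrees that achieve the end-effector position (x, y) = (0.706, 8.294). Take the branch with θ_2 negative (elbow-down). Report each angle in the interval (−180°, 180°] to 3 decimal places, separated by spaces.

110.264 -44.991

cos θ_2 = (69.2889−4²−5²)/(2·4·5) = 0.7072; θ_2 = -44.9907° (elbow-down)
β = atan2(8.2940,0.7060) = 85.1346°; ψ = atan2(-3.5350,7.5361) = -25.1298°
θ_1 = β − ψ = 110.2645°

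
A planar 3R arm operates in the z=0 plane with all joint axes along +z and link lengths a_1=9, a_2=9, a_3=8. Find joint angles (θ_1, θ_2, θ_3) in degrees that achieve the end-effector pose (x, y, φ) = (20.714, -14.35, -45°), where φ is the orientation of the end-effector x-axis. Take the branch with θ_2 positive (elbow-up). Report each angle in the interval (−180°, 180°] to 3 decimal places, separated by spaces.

-45.002 30.005 -30.003

wrist centre = target − a_3·(cos φ, sin φ) = (15.0571, -8.6931)
cos θ_2 = (302.2884−9²−9²)/(2·9·9) = 0.8660; θ_2 = 30.0054° (elbow-up)
β = atan2(-8.6931,15.0571) = -29.9997°; ψ = atan2(4.5007,16.7938) = 15.0027°
θ_1 = β − ψ = -45.0024°
θ_3 = φ − θ_1 − θ_2 = -30.0030° (wrapped to (-180°,180°])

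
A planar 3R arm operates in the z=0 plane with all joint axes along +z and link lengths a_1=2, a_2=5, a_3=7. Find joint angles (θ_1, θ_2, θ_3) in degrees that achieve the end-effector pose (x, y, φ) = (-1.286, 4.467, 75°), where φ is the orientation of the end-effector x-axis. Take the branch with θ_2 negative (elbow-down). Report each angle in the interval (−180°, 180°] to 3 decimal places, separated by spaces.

-30.010 -134.989 -120.001

wrist centre = target − a_3·(cos φ, sin φ) = (-3.0977, -2.2945)
cos θ_2 = (14.8606−2²−5²)/(2·2·5) = -0.7070; θ_2 = -134.9889° (elbow-down)
β = atan2(-2.2945,-3.0977) = -143.4728°; ψ = atan2(-3.5362,-1.5349) = -113.4627°
θ_1 = β − ψ = -30.0101°
θ_3 = φ − θ_1 − θ_2 = -120.0009° (wrapped to (-180°,180°])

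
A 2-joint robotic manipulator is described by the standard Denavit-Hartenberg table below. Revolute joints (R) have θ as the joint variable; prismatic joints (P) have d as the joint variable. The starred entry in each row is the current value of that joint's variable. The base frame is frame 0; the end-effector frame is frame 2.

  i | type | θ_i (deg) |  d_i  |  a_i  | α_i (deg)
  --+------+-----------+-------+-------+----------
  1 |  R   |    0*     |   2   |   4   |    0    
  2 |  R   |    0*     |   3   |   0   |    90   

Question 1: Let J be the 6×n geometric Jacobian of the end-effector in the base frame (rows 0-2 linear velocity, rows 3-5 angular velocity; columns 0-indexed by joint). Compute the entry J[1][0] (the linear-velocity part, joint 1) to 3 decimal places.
4.000

axis z_0 = ẑ; lever o_n−o_0 = (4.0000,0.0000,5.0000)
cross product → J_v[:, 0] = (0.0000,4.0000,0.0000)
J_ω[:, 0] = z_0
entry J[1][0] = 4.0000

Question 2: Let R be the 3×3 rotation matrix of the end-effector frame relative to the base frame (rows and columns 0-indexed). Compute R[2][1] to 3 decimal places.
End-effector y-axis (col 1 of R) = (0.0000,0.0000,1.0000)
R[2][1] = 1.0000

1.000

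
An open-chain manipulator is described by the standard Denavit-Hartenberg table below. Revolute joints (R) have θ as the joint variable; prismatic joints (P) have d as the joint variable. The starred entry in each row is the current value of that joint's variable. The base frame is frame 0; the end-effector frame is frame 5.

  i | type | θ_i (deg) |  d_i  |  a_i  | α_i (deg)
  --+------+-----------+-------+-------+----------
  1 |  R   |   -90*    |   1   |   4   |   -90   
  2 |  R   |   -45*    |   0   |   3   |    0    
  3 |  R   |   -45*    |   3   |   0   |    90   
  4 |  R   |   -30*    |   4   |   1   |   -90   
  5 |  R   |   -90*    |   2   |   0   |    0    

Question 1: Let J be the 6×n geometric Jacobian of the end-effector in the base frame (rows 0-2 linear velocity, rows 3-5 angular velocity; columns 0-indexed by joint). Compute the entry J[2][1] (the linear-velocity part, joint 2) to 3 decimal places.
axis z_1 = (1.0000,0.0000,0.0000); lever o_n−o_1 = (4.2321,1.8787,3.9873)
cross product → J_v[:, 1] = (0.0000,-3.9873,1.8787)
J_ω[:, 1] = z_1
entry J[2][1] = 1.8787

1.879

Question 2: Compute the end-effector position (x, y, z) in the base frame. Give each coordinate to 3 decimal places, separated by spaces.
after link 1: o_1 = (0.0000, -4.0000, 1.0000)
after link 2: o_2 = (0.0000, -6.1213, 3.1213)
after link 3: o_3 = (3.0000, -6.1213, 3.1213)
after link 4: o_4 = (2.5000, -2.1213, 3.9873)
after link 5: o_5 = (4.2321, -2.1213, 4.9873)

4.232 -2.121 4.987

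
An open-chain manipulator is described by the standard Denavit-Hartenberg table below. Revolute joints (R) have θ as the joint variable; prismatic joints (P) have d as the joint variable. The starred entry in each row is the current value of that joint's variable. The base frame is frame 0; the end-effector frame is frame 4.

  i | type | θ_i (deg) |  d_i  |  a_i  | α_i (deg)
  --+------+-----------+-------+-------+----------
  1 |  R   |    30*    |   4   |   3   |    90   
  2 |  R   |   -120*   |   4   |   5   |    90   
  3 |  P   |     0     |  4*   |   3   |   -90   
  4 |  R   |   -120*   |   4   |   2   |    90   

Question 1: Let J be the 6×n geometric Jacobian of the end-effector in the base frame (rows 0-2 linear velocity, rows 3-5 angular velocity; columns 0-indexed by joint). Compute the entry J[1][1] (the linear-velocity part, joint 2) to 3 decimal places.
1.598

axis z_1 = (0.5000,-0.8660,0.0000); lever o_n−o_1 = (-3.3301,-11.1603,-3.1962)
cross product → J_v[:, 1] = (2.7679,1.5981,-8.4641)
J_ω[:, 1] = z_1
entry J[1][1] = 1.5981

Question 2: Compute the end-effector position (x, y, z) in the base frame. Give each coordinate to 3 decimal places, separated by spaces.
after link 1: o_1 = (2.5981, 1.5000, 4.0000)
after link 2: o_2 = (2.4330, -3.2141, -0.3301)
after link 3: o_3 = (-1.8660, -5.6962, -0.9282)
after link 4: o_4 = (-0.7321, -9.6603, 0.8038)

-0.732 -9.660 0.804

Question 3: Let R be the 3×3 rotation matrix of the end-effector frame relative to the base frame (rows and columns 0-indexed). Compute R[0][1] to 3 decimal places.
End-effector y-axis (col 1 of R) = (0.5000,-0.8660,0.0000)
R[0][1] = 0.5000

0.500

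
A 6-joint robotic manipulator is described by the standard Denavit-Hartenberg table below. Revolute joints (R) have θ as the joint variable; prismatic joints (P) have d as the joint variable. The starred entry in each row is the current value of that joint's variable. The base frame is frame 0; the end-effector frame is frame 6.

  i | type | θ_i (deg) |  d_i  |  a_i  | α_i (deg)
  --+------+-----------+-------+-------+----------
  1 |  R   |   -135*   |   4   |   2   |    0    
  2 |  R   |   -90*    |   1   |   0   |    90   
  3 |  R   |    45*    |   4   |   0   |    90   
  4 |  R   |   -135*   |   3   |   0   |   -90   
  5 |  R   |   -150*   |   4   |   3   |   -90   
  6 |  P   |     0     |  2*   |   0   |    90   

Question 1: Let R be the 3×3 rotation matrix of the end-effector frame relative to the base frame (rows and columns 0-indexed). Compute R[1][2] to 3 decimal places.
End-effector z-axis (col 2 of R) = (-0.8536,-0.1464,0.5000)
R[1][2] = -0.1464

-0.146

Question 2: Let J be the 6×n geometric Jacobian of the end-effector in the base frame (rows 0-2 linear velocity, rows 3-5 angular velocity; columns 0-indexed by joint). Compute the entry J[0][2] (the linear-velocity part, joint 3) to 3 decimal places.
-1.137

axis z_2 = (0.7071,0.7071,0.0000); lever o_n−o_2 = (-3.4678,6.7227,-1.6077)
cross product → J_v[:, 2] = (-1.1368,1.1368,7.2058)
J_ω[:, 2] = z_2
entry J[0][2] = -1.1368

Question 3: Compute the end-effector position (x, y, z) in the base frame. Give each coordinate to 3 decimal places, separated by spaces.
after link 1: o_1 = (-1.4142, -1.4142, 4.0000)
after link 2: o_2 = (-1.4142, -1.4142, 5.0000)
after link 3: o_3 = (1.4142, 1.4142, 5.0000)
after link 4: o_4 = (-0.0858, 2.9142, 2.8787)
after link 5: o_5 = (-3.8695, 5.2960, 5.1171)
after link 6: o_6 = (-4.8820, 5.3085, 3.3923)

-4.882 5.308 3.392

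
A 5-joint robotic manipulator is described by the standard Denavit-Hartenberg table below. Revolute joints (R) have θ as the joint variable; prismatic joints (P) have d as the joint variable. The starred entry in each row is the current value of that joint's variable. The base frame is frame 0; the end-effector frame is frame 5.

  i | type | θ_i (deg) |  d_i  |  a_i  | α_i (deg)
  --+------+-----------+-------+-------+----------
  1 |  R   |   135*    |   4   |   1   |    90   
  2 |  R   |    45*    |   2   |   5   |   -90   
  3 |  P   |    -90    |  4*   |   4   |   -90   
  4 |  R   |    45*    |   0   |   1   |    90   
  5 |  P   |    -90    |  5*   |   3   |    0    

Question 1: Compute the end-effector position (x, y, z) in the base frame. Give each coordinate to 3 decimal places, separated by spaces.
after link 1: o_1 = (-0.7071, 0.7071, 4.0000)
after link 2: o_2 = (-1.7929, 4.6213, 7.5355)
after link 3: o_3 = (3.0355, 5.4497, 10.3640)
after link 4: o_4 = (3.1820, 6.3033, 9.8640)
after link 5: o_5 = (8.9497, 5.5355, 10.2426)

8.950 5.536 10.243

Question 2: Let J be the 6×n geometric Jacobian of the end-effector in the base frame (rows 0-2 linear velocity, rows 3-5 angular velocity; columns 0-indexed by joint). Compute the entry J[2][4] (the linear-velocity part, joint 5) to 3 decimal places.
prismatic axis z_4 = (0.8536,0.1464,0.5000)
J_v[:, 4] = z_4; J_ω[:, 4] = (0,0,0)
entry J[2][4] = 0.5000

0.500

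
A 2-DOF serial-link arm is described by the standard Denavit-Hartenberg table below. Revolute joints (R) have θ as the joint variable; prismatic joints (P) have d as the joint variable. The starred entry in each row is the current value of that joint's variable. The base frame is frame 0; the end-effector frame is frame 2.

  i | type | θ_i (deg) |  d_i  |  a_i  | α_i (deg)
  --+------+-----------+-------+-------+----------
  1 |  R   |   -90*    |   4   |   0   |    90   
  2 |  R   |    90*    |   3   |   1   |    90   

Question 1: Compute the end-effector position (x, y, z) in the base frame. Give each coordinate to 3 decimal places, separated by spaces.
after link 1: o_1 = (0.0000, 0.0000, 4.0000)
after link 2: o_2 = (-3.0000, -0.0000, 5.0000)

-3.000 -0.000 5.000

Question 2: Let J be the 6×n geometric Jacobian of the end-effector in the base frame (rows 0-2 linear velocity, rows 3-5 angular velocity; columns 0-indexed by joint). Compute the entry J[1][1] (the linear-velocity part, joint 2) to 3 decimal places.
axis z_1 = (-1.0000,-0.0000,0.0000); lever o_n−o_1 = (-3.0000,-0.0000,1.0000)
cross product → J_v[:, 1] = (-0.0000,1.0000,0.0000)
J_ω[:, 1] = z_1
entry J[1][1] = 1.0000

1.000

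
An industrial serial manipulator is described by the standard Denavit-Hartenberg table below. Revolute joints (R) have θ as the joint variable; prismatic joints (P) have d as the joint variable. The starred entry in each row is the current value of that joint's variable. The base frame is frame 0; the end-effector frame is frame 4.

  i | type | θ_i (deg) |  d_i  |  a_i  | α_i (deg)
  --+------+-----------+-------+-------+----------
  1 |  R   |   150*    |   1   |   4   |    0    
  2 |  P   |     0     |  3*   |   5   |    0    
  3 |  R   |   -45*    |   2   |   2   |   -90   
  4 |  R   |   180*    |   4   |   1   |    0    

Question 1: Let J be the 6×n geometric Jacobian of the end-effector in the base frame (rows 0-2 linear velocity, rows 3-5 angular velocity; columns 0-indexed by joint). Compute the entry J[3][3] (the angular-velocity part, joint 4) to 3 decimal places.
axis z_3 = (-0.9659,-0.2588,0.0000); lever o_n−o_3 = (-3.6049,-2.0012,0.0000)
cross product → J_v[:, 3] = (0.0000,-0.0000,1.0000)
J_ω[:, 3] = z_3
entry J[3][3] = -0.9659

-0.966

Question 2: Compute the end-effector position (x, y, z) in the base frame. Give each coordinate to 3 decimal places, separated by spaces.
-11.917 4.431 6.000

after link 1: o_1 = (-3.4641, 2.0000, 1.0000)
after link 2: o_2 = (-7.7942, 4.5000, 4.0000)
after link 3: o_3 = (-8.3119, 6.4319, 6.0000)
after link 4: o_4 = (-11.9168, 4.4306, 6.0000)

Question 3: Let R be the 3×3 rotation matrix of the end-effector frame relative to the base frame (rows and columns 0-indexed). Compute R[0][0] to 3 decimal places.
End-effector x-axis (col 0 of R) = (0.2588,-0.9659,-0.0000)
R[0][0] = 0.2588

0.259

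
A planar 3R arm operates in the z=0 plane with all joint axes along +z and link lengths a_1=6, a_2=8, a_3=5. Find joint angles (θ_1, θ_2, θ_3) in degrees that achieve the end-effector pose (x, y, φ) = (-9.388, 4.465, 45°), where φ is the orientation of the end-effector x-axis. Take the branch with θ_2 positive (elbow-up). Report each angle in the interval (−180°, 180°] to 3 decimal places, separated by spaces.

wrist centre = target − a_3·(cos φ, sin φ) = (-12.9235, 0.9295)
cos θ_2 = (167.8816−6²−8²)/(2·6·8) = 0.7071; θ_2 = 45.0005° (elbow-up)
β = atan2(0.9295,-12.9235) = 175.8863°; ψ = atan2(5.6569,11.6568) = 25.8867°
θ_1 = β − ψ = 149.9996°
θ_3 = φ − θ_1 − θ_2 = -150.0001° (wrapped to (-180°,180°])

150.000 45.001 -150.000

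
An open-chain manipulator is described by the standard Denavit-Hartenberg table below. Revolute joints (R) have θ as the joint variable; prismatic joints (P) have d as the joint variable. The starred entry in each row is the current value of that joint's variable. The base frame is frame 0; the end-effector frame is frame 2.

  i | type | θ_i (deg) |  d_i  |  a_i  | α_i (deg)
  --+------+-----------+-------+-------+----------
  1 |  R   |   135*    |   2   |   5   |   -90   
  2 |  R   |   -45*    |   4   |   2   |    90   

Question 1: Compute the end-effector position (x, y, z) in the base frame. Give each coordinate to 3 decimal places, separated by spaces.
after link 1: o_1 = (-3.5355, 3.5355, 2.0000)
after link 2: o_2 = (-7.3640, 1.7071, 3.4142)

-7.364 1.707 3.414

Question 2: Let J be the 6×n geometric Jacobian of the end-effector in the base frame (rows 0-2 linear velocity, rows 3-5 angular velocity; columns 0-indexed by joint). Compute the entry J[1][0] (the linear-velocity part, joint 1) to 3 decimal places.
axis z_0 = ẑ; lever o_n−o_0 = (-7.3640,1.7071,3.4142)
cross product → J_v[:, 0] = (-1.7071,-7.3640,0.0000)
J_ω[:, 0] = z_0
entry J[1][0] = -7.3640

-7.364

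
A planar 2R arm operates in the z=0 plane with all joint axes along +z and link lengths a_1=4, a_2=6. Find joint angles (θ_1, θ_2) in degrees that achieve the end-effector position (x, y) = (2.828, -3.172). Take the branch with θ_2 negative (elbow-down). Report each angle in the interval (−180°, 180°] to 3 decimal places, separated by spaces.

cos θ_2 = (18.0592−4²−6²)/(2·4·6) = -0.7071; θ_2 = -134.9995° (elbow-down)
β = atan2(-3.1720,2.8280) = -48.2814°; ψ = atan2(-4.2427,-0.2426) = -93.2727°
θ_1 = β − ψ = 44.9913°

44.991 -135.000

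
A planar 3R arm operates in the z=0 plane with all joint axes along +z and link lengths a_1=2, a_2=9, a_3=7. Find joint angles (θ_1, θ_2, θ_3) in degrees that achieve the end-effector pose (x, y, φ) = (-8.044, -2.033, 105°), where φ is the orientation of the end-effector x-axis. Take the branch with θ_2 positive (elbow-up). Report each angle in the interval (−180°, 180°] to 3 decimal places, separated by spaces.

wrist centre = target − a_3·(cos φ, sin φ) = (-6.2323, -8.7945)
cos θ_2 = (116.1840−2²−9²)/(2·2·9) = 0.8662; θ_2 = 29.9773° (elbow-up)
β = atan2(-8.7945,-6.2323) = -125.3235°; ψ = atan2(4.4969,9.7960) = 24.6578°
θ_1 = β − ψ = -149.9813°
θ_3 = φ − θ_1 − θ_2 = -134.9960° (wrapped to (-180°,180°])

-149.981 29.977 -134.996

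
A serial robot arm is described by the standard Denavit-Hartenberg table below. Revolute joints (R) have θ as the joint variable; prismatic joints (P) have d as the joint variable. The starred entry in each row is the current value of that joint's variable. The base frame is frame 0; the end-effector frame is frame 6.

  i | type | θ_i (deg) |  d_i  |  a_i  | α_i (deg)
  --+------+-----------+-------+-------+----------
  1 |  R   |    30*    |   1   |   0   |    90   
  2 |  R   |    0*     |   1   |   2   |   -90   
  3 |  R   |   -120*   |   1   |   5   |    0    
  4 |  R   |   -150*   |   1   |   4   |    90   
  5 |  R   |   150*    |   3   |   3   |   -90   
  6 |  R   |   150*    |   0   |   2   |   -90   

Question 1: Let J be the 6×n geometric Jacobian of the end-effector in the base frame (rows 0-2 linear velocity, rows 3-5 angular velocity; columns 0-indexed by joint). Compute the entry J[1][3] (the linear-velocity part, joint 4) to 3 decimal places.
0.281

axis z_3 = (0.0000,0.0000,1.0000); lever o_n−o_3 = (0.2811,3.5131,1.6340)
cross product → J_v[:, 3] = (-3.5131,0.2811,0.0000)
J_ω[:, 3] = z_3
entry J[1][3] = 0.2811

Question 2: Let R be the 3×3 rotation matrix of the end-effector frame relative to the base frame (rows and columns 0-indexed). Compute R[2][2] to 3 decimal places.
End-effector z-axis (col 2 of R) = (0.5335,0.8080,-0.2500)
R[2][2] = -0.2500

-0.250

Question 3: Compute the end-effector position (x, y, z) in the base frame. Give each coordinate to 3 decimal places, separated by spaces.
2.513 -1.353 3.634

after link 1: o_1 = (0.0000, 0.0000, 1.0000)
after link 2: o_2 = (2.2321, 0.1340, 1.0000)
after link 3: o_3 = (2.2321, -4.8660, 2.0000)
after link 4: o_4 = (0.2321, -1.4019, 3.0000)
after link 5: o_5 = (4.1292, -2.1519, 4.5000)
after link 6: o_6 = (2.5131, -1.3529, 3.6340)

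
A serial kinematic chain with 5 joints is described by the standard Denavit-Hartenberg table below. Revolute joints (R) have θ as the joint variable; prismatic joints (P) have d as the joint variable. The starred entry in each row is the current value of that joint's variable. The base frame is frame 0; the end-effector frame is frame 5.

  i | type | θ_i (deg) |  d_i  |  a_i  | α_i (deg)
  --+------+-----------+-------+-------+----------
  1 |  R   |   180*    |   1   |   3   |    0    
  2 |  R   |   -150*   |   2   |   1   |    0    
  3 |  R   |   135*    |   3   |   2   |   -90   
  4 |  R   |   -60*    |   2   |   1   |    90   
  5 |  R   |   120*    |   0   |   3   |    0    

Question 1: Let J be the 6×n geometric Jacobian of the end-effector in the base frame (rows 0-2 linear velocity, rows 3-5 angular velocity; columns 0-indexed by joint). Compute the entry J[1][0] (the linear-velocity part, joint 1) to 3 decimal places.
-5.014

axis z_0 = ẑ; lever o_n−o_0 = (-5.0144,-3.4885,5.5670)
cross product → J_v[:, 0] = (3.4885,-5.0144,0.0000)
J_ω[:, 0] = z_0
entry J[1][0] = -5.0144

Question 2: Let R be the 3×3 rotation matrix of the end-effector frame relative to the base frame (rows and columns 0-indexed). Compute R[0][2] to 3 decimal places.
End-effector z-axis (col 2 of R) = (0.8365,-0.2241,0.5000)
R[0][2] = 0.8365

0.837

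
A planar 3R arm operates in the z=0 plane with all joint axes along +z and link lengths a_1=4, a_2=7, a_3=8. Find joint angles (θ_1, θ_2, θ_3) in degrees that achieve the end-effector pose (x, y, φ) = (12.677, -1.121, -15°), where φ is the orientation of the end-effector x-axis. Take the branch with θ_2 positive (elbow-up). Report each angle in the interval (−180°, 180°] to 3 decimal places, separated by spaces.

wrist centre = target − a_3·(cos φ, sin φ) = (4.9496, 0.9496)
cos θ_2 = (25.4001−4²−7²)/(2·4·7) = -0.7071; θ_2 = 135.0027° (elbow-up)
β = atan2(0.9496,4.9496) = 10.8599°; ψ = atan2(4.9495,-0.9500) = 100.8649°
θ_1 = β − ψ = -90.0050°
θ_3 = φ − θ_1 − θ_2 = -59.9977° (wrapped to (-180°,180°])

-90.005 135.003 -59.998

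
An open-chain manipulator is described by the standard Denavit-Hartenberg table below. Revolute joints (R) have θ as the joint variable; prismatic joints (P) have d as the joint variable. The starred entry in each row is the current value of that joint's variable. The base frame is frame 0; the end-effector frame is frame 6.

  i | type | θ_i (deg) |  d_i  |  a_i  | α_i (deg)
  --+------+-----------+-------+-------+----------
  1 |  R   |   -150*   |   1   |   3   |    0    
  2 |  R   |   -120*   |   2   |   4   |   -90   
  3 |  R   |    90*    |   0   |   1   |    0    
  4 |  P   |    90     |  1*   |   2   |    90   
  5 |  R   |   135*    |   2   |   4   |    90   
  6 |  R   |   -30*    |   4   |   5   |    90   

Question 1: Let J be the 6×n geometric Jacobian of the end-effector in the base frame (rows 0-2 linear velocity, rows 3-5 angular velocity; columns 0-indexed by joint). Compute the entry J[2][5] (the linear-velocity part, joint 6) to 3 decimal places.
axis z_5 = (-0.7071,-0.7071,-0.0000); lever o_n−o_5 = (-5.8903,0.2334,2.5000)
cross product → J_v[:, 5] = (-1.7678,1.7678,-4.3301)
J_ω[:, 5] = z_5
entry J[2][5] = -4.3301

-4.330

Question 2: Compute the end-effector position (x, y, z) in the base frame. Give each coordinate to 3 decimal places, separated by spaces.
-12.317 3.562 2.500

after link 1: o_1 = (-2.5981, -1.5000, 1.0000)
after link 2: o_2 = (-2.5981, 2.5000, 3.0000)
after link 3: o_3 = (-2.5981, 2.5000, 2.0000)
after link 4: o_4 = (-3.5981, 0.5000, 2.0000)
after link 5: o_5 = (-6.4265, 3.3284, 0.0000)
after link 6: o_6 = (-12.3168, 3.5619, 2.5000)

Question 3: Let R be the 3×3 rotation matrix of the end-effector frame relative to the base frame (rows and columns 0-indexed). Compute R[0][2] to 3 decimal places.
0.354

End-effector z-axis (col 2 of R) = (0.3536,-0.3536,0.8660)
R[0][2] = 0.3536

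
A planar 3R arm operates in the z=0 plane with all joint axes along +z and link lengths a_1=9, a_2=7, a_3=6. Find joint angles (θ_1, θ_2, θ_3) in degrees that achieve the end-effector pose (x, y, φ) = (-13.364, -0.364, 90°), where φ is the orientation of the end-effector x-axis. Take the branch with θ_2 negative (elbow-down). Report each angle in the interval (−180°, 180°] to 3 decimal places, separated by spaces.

wrist centre = target − a_3·(cos φ, sin φ) = (-13.3640, -6.3640)
cos θ_2 = (219.0970−9²−7²)/(2·9·7) = 0.7071; θ_2 = -44.9990° (elbow-down)
β = atan2(-6.3640,-13.3640) = -154.5360°; ψ = atan2(-4.9497,13.9498) = -19.5356°
θ_1 = β − ψ = -135.0004°
θ_3 = φ − θ_1 − θ_2 = -90.0006° (wrapped to (-180°,180°])

-135.000 -44.999 -90.001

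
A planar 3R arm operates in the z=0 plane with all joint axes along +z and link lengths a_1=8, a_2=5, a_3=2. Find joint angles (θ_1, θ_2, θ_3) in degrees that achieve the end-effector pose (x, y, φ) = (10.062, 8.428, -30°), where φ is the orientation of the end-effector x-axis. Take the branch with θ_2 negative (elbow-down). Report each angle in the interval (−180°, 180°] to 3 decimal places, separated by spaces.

60.004 -30.010 -59.994

wrist centre = target − a_3·(cos φ, sin φ) = (8.3299, 9.4280)
cos θ_2 = (158.2752−8²−5²)/(2·8·5) = 0.8659; θ_2 = -30.0097° (elbow-down)
β = atan2(9.4280,8.3299) = 48.5383°; ψ = atan2(-2.5007,12.3297) = -11.4653°
θ_1 = β − ψ = 60.0037°
θ_3 = φ − θ_1 − θ_2 = -59.9939° (wrapped to (-180°,180°])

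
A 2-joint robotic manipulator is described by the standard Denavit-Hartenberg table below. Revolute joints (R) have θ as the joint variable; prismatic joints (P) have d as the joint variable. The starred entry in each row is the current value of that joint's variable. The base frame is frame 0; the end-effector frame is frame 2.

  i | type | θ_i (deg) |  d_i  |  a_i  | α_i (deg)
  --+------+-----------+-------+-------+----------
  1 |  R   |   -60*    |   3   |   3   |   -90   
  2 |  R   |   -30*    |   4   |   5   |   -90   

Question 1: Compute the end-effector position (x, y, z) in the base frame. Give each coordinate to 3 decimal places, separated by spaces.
7.129 -4.348 5.500

after link 1: o_1 = (1.5000, -2.5981, 3.0000)
after link 2: o_2 = (7.1292, -4.3481, 5.5000)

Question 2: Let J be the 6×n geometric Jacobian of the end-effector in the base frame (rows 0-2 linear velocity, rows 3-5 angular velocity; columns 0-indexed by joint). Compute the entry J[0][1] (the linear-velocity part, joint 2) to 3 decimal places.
1.250

axis z_1 = (0.8660,0.5000,0.0000); lever o_n−o_1 = (5.6292,-1.7500,2.5000)
cross product → J_v[:, 1] = (1.2500,-2.1651,-4.3301)
J_ω[:, 1] = z_1
entry J[0][1] = 1.2500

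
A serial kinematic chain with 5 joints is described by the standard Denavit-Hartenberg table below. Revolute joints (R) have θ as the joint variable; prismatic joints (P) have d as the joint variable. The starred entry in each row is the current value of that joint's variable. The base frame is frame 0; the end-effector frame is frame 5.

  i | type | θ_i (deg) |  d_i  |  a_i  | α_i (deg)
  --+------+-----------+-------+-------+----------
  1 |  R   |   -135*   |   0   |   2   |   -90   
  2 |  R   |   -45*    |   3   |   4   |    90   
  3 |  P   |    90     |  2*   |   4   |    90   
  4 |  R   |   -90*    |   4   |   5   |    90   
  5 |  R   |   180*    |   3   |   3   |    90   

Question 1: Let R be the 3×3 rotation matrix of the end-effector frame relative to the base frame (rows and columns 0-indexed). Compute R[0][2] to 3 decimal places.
End-effector z-axis (col 2 of R) = (-0.5000,-0.5000,0.7071)
R[0][2] = -0.5000

-0.500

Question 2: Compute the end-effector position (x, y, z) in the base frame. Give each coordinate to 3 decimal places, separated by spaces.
after link 1: o_1 = (-1.4142, -1.4142, 0.0000)
after link 2: o_2 = (-1.2929, -5.5355, 2.8284)
after link 3: o_3 = (2.5355, -7.3640, 4.2426)
after link 4: o_4 = (-1.9645, -11.8640, 3.5355)
after link 5: o_5 = (-2.5858, -8.2426, 5.6569)

-2.586 -8.243 5.657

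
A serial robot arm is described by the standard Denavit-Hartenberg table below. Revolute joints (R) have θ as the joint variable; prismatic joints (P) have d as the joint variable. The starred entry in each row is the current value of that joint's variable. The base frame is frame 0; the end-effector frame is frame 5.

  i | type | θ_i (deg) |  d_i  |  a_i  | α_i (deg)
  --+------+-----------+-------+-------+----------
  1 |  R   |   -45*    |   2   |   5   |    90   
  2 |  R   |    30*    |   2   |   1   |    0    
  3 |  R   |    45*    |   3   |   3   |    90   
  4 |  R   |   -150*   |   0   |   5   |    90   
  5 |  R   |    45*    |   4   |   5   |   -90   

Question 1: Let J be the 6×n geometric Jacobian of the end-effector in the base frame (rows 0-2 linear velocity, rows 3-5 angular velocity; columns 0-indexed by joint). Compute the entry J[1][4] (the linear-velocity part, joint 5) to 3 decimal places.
axis z_4 = (-0.7039,-0.5209,-0.4830); lever o_n−o_4 = (0.2889,-2.6879,-5.8044)
cross product → J_v[:, 4] = (1.7252,-4.2252,2.0425)
J_ω[:, 4] = z_4
entry J[1][4] = -4.2252

-4.225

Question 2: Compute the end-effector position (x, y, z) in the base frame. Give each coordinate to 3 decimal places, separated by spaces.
after link 1: o_1 = (3.5355, -3.5355, 2.0000)
after link 2: o_2 = (2.7337, -5.5621, 2.5000)
after link 3: o_3 = (1.1614, -8.2325, 5.3978)
after link 4: o_4 = (2.1367, -5.6722, 1.2152)
after link 5: o_5 = (2.4256, -8.3602, -4.5893)

2.426 -8.360 -4.589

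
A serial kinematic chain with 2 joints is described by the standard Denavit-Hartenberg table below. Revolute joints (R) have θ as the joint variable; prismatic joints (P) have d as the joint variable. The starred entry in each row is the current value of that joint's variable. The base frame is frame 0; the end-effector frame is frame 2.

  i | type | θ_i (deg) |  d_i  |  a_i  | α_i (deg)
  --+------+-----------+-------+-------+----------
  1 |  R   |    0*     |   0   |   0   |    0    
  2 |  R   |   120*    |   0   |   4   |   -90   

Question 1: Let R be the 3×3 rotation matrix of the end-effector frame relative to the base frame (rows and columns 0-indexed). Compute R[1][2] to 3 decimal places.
-0.500

End-effector z-axis (col 2 of R) = (-0.8660,-0.5000,0.0000)
R[1][2] = -0.5000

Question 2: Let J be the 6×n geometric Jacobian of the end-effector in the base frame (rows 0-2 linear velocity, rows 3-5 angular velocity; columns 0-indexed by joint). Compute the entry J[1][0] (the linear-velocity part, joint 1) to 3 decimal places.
axis z_0 = ẑ; lever o_n−o_0 = (-2.0000,3.4641,0.0000)
cross product → J_v[:, 0] = (-3.4641,-2.0000,0.0000)
J_ω[:, 0] = z_0
entry J[1][0] = -2.0000

-2.000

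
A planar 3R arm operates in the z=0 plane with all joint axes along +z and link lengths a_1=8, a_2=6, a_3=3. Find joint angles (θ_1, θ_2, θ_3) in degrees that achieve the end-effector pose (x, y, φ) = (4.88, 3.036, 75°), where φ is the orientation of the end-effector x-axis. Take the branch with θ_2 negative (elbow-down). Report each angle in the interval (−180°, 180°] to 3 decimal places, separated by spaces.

wrist centre = target − a_3·(cos φ, sin φ) = (4.1035, 0.1382)
cos θ_2 = (16.8582−8²−6²)/(2·8·6) = -0.8661; θ_2 = -150.0040° (elbow-down)
β = atan2(0.1382,4.1035) = 1.9292°; ψ = atan2(-2.9996,2.8036) = -46.9343°
θ_1 = β − ψ = 48.8636°
θ_3 = φ − θ_1 − θ_2 = 176.1405° (wrapped to (-180°,180°])

48.864 -150.004 176.140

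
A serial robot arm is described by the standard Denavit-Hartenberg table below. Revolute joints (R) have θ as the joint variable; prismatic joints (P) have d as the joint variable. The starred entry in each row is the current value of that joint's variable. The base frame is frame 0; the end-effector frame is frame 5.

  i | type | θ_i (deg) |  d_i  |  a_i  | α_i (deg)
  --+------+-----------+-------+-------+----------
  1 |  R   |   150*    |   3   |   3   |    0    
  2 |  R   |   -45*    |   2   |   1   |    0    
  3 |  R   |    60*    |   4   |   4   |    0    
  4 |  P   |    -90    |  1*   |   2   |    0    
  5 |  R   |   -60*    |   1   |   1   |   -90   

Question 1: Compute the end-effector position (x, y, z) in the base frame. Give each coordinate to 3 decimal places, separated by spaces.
-5.237 5.692 11.000

after link 1: o_1 = (-2.5981, 1.5000, 3.0000)
after link 2: o_2 = (-2.8569, 2.4659, 5.0000)
after link 3: o_3 = (-6.7206, 3.5012, 9.0000)
after link 4: o_4 = (-6.2030, 5.4331, 10.0000)
after link 5: o_5 = (-5.2370, 5.6919, 11.0000)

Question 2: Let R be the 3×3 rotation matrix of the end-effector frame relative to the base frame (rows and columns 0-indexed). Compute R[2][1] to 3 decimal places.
End-effector y-axis (col 1 of R) = (-0.0000,0.0000,-1.0000)
R[2][1] = -1.0000

-1.000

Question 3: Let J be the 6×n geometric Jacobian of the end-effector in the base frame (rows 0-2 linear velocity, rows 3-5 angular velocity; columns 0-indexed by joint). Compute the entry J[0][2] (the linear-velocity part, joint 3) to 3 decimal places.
-3.226

axis z_2 = (0.0000,0.0000,1.0000); lever o_n−o_2 = (-2.3801,3.2259,6.0000)
cross product → J_v[:, 2] = (-3.2259,-2.3801,0.0000)
J_ω[:, 2] = z_2
entry J[0][2] = -3.2259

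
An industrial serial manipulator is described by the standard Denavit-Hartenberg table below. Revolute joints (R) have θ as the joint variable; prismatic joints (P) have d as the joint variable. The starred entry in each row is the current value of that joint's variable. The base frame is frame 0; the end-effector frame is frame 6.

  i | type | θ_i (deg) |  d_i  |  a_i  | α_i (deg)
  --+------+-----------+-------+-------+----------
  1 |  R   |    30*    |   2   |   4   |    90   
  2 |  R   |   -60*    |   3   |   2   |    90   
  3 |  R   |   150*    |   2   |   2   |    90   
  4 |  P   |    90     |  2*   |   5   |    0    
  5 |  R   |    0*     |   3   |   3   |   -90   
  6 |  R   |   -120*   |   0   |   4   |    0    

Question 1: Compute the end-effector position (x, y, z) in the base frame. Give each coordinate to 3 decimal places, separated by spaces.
5.078 -10.151 -5.897

after link 1: o_1 = (3.4641, 2.0000, 2.0000)
after link 2: o_2 = (5.8301, -0.0981, 0.2679)
after link 3: o_3 = (4.0801, -2.2631, 0.7679)
after link 4: o_4 = (1.6292, -5.6782, -2.5981)
after link 5: o_5 = (1.3277, -8.8522, -5.3971)
after link 6: o_6 = (5.0777, -10.1513, -5.8971)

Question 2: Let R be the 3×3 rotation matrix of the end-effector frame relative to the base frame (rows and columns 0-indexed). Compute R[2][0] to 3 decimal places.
-0.125

End-effector x-axis (col 0 of R) = (0.9375,-0.3248,-0.1250)
R[2][0] = -0.1250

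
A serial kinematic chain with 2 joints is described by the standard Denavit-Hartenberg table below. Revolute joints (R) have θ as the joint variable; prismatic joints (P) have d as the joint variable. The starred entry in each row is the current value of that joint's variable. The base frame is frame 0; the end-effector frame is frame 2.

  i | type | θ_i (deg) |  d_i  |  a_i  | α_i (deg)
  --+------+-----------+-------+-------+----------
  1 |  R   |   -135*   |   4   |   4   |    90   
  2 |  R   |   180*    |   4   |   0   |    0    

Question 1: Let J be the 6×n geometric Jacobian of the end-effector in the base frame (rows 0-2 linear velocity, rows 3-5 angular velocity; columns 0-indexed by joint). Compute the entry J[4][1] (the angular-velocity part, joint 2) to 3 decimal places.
0.707

axis z_1 = (-0.7071,0.7071,0.0000); lever o_n−o_1 = (-2.8284,2.8284,0.0000)
cross product → J_v[:, 1] = (-0.0000,-0.0000,-0.0000)
J_ω[:, 1] = z_1
entry J[4][1] = 0.7071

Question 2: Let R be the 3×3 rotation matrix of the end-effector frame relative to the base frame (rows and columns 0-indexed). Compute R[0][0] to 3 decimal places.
End-effector x-axis (col 0 of R) = (0.7071,0.7071,0.0000)
R[0][0] = 0.7071

0.707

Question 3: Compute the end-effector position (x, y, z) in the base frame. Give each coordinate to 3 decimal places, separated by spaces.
after link 1: o_1 = (-2.8284, -2.8284, 4.0000)
after link 2: o_2 = (-5.6569, -0.0000, 4.0000)

-5.657 -0.000 4.000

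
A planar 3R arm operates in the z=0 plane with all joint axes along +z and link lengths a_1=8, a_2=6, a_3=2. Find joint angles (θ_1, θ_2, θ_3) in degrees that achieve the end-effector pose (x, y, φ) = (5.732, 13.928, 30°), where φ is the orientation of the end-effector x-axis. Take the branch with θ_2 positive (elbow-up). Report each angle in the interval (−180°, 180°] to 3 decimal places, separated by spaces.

59.997 30.007 -60.004

wrist centre = target − a_3·(cos φ, sin φ) = (3.9999, 12.9280)
cos θ_2 = (183.1328−8²−6²)/(2·8·6) = 0.8660; θ_2 = 30.0068° (elbow-up)
β = atan2(12.9280,3.9999) = 72.8078°; ψ = atan2(3.0006,13.1958) = 12.8107°
θ_1 = β − ψ = 59.9971°
θ_3 = φ − θ_1 − θ_2 = -60.0038° (wrapped to (-180°,180°])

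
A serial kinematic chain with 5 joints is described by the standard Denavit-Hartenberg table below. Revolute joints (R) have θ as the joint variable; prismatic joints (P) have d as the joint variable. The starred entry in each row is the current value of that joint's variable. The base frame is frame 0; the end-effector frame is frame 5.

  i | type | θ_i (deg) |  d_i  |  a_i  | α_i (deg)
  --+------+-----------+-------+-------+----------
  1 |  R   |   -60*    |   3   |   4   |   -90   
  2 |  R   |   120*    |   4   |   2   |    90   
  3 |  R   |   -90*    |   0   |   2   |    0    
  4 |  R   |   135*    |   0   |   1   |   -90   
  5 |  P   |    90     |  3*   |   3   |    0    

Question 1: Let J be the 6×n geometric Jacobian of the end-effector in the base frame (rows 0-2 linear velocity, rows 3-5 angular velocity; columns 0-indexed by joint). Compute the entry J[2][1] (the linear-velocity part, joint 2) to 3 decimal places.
2.891

axis z_1 = (0.8660,0.5000,0.0000); lever o_n−o_1 = (2.7361,4.9179,0.9927)
cross product → J_v[:, 1] = (0.4963,-0.8597,2.8910)
J_ω[:, 1] = z_1
entry J[2][1] = 2.8910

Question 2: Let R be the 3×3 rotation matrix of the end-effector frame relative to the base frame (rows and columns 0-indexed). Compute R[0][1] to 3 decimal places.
-0.436

End-effector y-axis (col 1 of R) = (-0.4356,-0.6597,0.6124)
R[0][1] = -0.4356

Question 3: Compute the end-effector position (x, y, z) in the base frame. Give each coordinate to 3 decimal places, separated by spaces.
after link 1: o_1 = (2.0000, -3.4641, 3.0000)
after link 2: o_2 = (4.9641, -0.5981, 1.2679)
after link 3: o_3 = (3.2321, -1.5981, 1.2679)
after link 4: o_4 = (3.6676, -0.9383, 0.6556)
after link 5: o_5 = (4.7361, 1.4538, 3.9927)

4.736 1.454 3.993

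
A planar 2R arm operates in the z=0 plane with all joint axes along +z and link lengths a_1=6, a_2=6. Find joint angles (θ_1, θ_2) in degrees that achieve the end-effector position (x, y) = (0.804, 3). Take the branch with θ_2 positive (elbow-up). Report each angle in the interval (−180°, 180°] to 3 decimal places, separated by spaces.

-0.003 150.000

cos θ_2 = (9.6464−6²−6²)/(2·6·6) = -0.8660; θ_2 = 149.9996° (elbow-up)
β = atan2(3.0000,0.8040) = 74.9973°; ψ = atan2(3.0000,0.8039) = 74.9998°
θ_1 = β − ψ = -0.0025°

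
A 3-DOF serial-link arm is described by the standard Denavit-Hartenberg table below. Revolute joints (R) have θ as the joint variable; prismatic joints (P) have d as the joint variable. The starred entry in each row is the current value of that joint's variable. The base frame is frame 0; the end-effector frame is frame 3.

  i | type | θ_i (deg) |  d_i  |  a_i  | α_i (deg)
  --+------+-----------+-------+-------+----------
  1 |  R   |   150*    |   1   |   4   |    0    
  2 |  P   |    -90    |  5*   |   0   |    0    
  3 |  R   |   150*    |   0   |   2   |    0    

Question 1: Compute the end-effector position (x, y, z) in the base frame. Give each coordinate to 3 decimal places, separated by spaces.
-5.196 1.000 6.000

after link 1: o_1 = (-3.4641, 2.0000, 1.0000)
after link 2: o_2 = (-3.4641, 2.0000, 6.0000)
after link 3: o_3 = (-5.1962, 1.0000, 6.0000)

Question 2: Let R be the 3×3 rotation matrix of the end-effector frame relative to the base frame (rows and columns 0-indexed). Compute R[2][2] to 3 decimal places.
1.000

End-effector z-axis (col 2 of R) = (0.0000,0.0000,1.0000)
R[2][2] = 1.0000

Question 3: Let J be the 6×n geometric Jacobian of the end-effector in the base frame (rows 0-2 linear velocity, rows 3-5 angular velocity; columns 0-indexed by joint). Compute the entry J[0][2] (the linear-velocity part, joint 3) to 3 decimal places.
1.000

axis z_2 = (0.0000,0.0000,1.0000); lever o_n−o_2 = (-1.7321,-1.0000,0.0000)
cross product → J_v[:, 2] = (1.0000,-1.7321,0.0000)
J_ω[:, 2] = z_2
entry J[0][2] = 1.0000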